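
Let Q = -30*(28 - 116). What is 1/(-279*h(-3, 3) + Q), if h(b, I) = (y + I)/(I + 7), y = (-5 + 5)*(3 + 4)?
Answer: 10/25563 ≈ 0.00039119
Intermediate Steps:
y = 0 (y = 0*7 = 0)
h(b, I) = I/(7 + I) (h(b, I) = (0 + I)/(I + 7) = I/(7 + I))
Q = 2640 (Q = -30*(-88) = 2640)
1/(-279*h(-3, 3) + Q) = 1/(-837/(7 + 3) + 2640) = 1/(-837/10 + 2640) = 1/(25563/10) = 10/25563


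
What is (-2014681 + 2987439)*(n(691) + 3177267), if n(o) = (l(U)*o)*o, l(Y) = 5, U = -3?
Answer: 5413079205376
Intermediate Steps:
n(o) = 5*o**2 (n(o) = (5*o)*o = 5*o**2)
(-2014681 + 2987439)*(n(691) + 3177267) = (-2014681 + 2987439)*(5*691**2 + 3177267) = 972758*(5*477481 + 3177267) = 972758*(2387405 + 3177267) = 972758*5564672 = 5413079205376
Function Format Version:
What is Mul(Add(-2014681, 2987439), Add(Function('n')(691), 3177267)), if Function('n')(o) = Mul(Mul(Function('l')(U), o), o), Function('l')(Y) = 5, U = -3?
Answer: 5413079205376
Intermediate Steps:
Function('n')(o) = Mul(5, Pow(o, 2)) (Function('n')(o) = Mul(Mul(5, o), o) = Mul(5, Pow(o, 2)))
Mul(Add(-2014681, 2987439), Add(Function('n')(691), 3177267)) = Mul(Add(-2014681, 2987439), Add(Mul(5, Pow(691, 2)), 3177267)) = Mul(972758, Add(Mul(5, 477481), 3177267)) = Mul(972758, Add(2387405, 3177267)) = Mul(972758, 5564672) = 5413079205376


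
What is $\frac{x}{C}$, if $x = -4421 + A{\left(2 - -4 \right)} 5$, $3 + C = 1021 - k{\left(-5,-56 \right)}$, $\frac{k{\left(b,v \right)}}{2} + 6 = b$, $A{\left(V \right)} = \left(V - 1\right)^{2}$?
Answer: $- \frac{537}{130} \approx -4.1308$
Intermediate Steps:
$A{\left(V \right)} = \left(-1 + V\right)^{2}$
$k{\left(b,v \right)} = -12 + 2 b$
$C = 1040$ ($C = -3 + \left(1021 - \left(-12 + 2 \left(-5\right)\right)\right) = -3 + \left(1021 - \left(-12 - 10\right)\right) = -3 + \left(1021 - -22\right) = -3 + \left(1021 + 22\right) = -3 + 1043 = 1040$)
$x = -4296$ ($x = -4421 + \left(-1 + \left(2 - -4\right)\right)^{2} \cdot 5 = -4421 + \left(-1 + \left(2 + 4\right)\right)^{2} \cdot 5 = -4421 + \left(-1 + 6\right)^{2} \cdot 5 = -4421 + 5^{2} \cdot 5 = -4421 + 25 \cdot 5 = -4421 + 125 = -4296$)
$\frac{x}{C} = - \frac{4296}{1040} = \left(-4296\right) \frac{1}{1040} = - \frac{537}{130}$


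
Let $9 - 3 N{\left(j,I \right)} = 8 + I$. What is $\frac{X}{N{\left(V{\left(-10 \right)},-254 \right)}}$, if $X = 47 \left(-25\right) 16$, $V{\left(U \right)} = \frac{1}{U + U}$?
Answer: $- \frac{3760}{17} \approx -221.18$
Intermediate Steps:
$V{\left(U \right)} = \frac{1}{2 U}$
$N{\left(j,I \right)} = \frac{1}{3} - \frac{I}{3}$ ($N{\left(j,I \right)} = 3 - \frac{8 + I}{3} = 3 - \left(\frac{8}{3} + \frac{I}{3}\right) = \frac{1}{3} - \frac{I}{3}$)
$X = -18800$ ($X = \left(-1175\right) 16 = -18800$)
$\frac{X}{N{\left(V{\left(-10 \right)},-254 \right)}} = - \frac{18800}{\frac{1}{3} - - \frac{254}{3}} = - \frac{18800}{\frac{1}{3} + \frac{254}{3}} = - \frac{18800}{85} = \left(-18800\right) \frac{1}{85} = - \frac{3760}{17}$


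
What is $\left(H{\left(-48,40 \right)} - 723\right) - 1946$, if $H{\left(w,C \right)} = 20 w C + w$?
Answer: $-41117$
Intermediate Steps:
$H{\left(w,C \right)} = w + 20 C w$ ($H{\left(w,C \right)} = 20 C w + w = w + 20 C w$)
$\left(H{\left(-48,40 \right)} - 723\right) - 1946 = \left(- 48 \left(1 + 20 \cdot 40\right) - 723\right) - 1946 = \left(- 48 \left(1 + 800\right) - 723\right) - 1946 = \left(\left(-48\right) 801 - 723\right) - 1946 = \left(-38448 - 723\right) - 1946 = -39171 - 1946 = -41117$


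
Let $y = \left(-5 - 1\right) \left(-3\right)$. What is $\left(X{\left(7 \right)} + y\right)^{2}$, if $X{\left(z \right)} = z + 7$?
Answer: $1024$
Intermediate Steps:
$y = 18$ ($y = \left(-6\right) \left(-3\right) = 18$)
$X{\left(z \right)} = 7 + z$
$\left(X{\left(7 \right)} + y\right)^{2} = \left(\left(7 + 7\right) + 18\right)^{2} = \left(14 + 18\right)^{2} = 32^{2} = 1024$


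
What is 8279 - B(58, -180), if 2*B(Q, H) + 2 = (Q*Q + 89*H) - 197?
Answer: 29413/2 ≈ 14707.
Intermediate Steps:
B(Q, H) = -199/2 + Q**2/2 + 89*H/2 (B(Q, H) = -1 + ((Q*Q + 89*H) - 197)/2 = -1 + ((Q**2 + 89*H) - 197)/2 = -1 + (-197 + Q**2 + 89*H)/2 = -1 + (-197/2 + Q**2/2 + 89*H/2) = -199/2 + Q**2/2 + 89*H/2)
8279 - B(58, -180) = 8279 - (-199/2 + (1/2)*58**2 + (89/2)*(-180)) = 8279 - (-199/2 + (1/2)*3364 - 8010) = 8279 - (-199/2 + 1682 - 8010) = 8279 - 1*(-12855/2) = 8279 + 12855/2 = 29413/2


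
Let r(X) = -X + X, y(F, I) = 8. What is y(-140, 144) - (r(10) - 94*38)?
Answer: 3580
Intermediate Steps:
r(X) = 0
y(-140, 144) - (r(10) - 94*38) = 8 - (0 - 94*38) = 8 - (0 - 3572) = 8 - 1*(-3572) = 8 + 3572 = 3580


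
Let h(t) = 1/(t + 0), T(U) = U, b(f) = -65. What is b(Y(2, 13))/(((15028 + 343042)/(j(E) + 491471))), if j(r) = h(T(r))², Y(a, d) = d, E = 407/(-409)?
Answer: -529177005240/5931393743 ≈ -89.216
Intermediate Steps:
E = -407/409 (E = 407*(-1/409) = -407/409 ≈ -0.99511)
h(t) = 1/t
j(r) = r⁻² (j(r) = (1/r)² = r⁻²)
b(Y(2, 13))/(((15028 + 343042)/(j(E) + 491471))) = -65*((-407/409)⁻² + 491471)/(15028 + 343042) = -65/(358070/(167281/165649 + 491471)) = -65/(358070/(81411846960/165649)) = -65/(358070*(165649/81411846960)) = -65/5931393743/8141184696 = -65*8141184696/5931393743 = -529177005240/5931393743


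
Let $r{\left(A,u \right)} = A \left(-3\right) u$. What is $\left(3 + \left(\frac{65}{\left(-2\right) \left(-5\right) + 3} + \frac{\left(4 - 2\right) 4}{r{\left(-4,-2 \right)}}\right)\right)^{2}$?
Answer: $\frac{529}{9} \approx 58.778$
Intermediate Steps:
$r{\left(A,u \right)} = - 3 A u$
$\left(3 + \left(\frac{65}{\left(-2\right) \left(-5\right) + 3} + \frac{\left(4 - 2\right) 4}{r{\left(-4,-2 \right)}}\right)\right)^{2} = \left(3 + \left(\frac{65}{\left(-2\right) \left(-5\right) + 3} + \frac{\left(4 - 2\right) 4}{\left(-3\right) \left(-4\right) \left(-2\right)}\right)\right)^{2} = \left(3 + \left(\frac{65}{10 + 3} + \frac{2 \cdot 4}{-24}\right)\right)^{2} = \left(3 + \left(\frac{65}{13} + 8 \left(- \frac{1}{24}\right)\right)\right)^{2} = \left(3 + \left(65 \cdot \frac{1}{13} - \frac{1}{3}\right)\right)^{2} = \left(3 + \left(5 - \frac{1}{3}\right)\right)^{2} = \left(3 + \frac{14}{3}\right)^{2} = \left(\frac{23}{3}\right)^{2} = \frac{529}{9}$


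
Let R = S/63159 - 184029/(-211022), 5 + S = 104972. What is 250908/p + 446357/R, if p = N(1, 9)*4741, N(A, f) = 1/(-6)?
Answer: 9384484414476103982/53373283349595 ≈ 1.7583e+5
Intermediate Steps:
S = 104967 (S = -5 + 104972 = 104967)
N(A, f) = -⅙
R = 11257811295/4442646166 (R = 104967/63159 - 184029/(-211022) = 104967*(1/63159) - 184029*(-1/211022) = 34989/21053 + 184029/211022 = 11257811295/4442646166 ≈ 2.5340)
p = -4741/6 (p = -⅙*4741 = -4741/6 ≈ -790.17)
250908/p + 446357/R = 250908/(-4741/6) + 446357/(11257811295/4442646166) = 250908*(-6/4741) + 446357*(4442646166/11257811295) = -1505448/4741 + 1983006214717262/11257811295 = 9384484414476103982/53373283349595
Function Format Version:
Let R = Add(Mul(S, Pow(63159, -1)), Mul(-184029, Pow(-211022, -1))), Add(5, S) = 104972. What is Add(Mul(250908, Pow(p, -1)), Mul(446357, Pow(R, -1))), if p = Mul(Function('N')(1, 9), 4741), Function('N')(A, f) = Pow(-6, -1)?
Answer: Rational(9384484414476103982, 53373283349595) ≈ 1.7583e+5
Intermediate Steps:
S = 104967 (S = Add(-5, 104972) = 104967)
Function('N')(A, f) = Rational(-1, 6)
R = Rational(11257811295, 4442646166) (R = Add(Mul(104967, Pow(63159, -1)), Mul(-184029, Pow(-211022, -1))) = Add(Mul(104967, Rational(1, 63159)), Mul(-184029, Rational(-1, 211022))) = Add(Rational(34989, 21053), Rational(184029, 211022)) = Rational(11257811295, 4442646166) ≈ 2.5340)
p = Rational(-4741, 6) (p = Mul(Rational(-1, 6), 4741) = Rational(-4741, 6) ≈ -790.17)
Add(Mul(250908, Pow(p, -1)), Mul(446357, Pow(R, -1))) = Add(Mul(250908, Pow(Rational(-4741, 6), -1)), Mul(446357, Pow(Rational(11257811295, 4442646166), -1))) = Add(Mul(250908, Rational(-6, 4741)), Mul(446357, Rational(4442646166, 11257811295))) = Add(Rational(-1505448, 4741), Rational(1983006214717262, 11257811295)) = Rational(9384484414476103982, 53373283349595)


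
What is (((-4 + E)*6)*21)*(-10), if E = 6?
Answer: -2520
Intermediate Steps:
(((-4 + E)*6)*21)*(-10) = (((-4 + 6)*6)*21)*(-10) = ((2*6)*21)*(-10) = (12*21)*(-10) = 252*(-10) = -2520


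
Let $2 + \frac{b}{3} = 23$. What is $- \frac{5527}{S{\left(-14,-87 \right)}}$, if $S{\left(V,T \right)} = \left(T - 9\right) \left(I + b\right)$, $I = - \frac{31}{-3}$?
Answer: $\frac{5527}{7040} \approx 0.78509$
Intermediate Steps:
$b = 63$ ($b = -6 + 3 \cdot 23 = -6 + 69 = 63$)
$I = \frac{31}{3}$ ($I = \left(-31\right) \left(- \frac{1}{3}\right) = \frac{31}{3} \approx 10.333$)
$S{\left(V,T \right)} = -660 + \frac{220 T}{3}$ ($S{\left(V,T \right)} = \left(T - 9\right) \left(\frac{31}{3} + 63\right) = \left(-9 + T\right) \frac{220}{3} = -660 + \frac{220 T}{3}$)
$- \frac{5527}{S{\left(-14,-87 \right)}} = - \frac{5527}{-660 + \frac{220}{3} \left(-87\right)} = - \frac{5527}{-660 - 6380} = - \frac{5527}{-7040} = \left(-5527\right) \left(- \frac{1}{7040}\right) = \frac{5527}{7040}$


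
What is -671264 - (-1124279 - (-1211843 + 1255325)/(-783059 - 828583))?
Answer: 121682992858/268607 ≈ 4.5302e+5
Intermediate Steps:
-671264 - (-1124279 - (-1211843 + 1255325)/(-783059 - 828583)) = -671264 - (-1124279 - 43482/(-1611642)) = -671264 - (-1124279 - 43482*(-1)/1611642) = -671264 - (-1124279 - 1*(-7247/268607)) = -671264 - (-1124279 + 7247/268607) = -671264 - 1*(-301989202106/268607) = -671264 + 301989202106/268607 = 121682992858/268607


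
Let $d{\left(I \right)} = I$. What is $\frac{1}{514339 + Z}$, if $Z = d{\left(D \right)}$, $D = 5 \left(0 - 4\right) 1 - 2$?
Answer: $\frac{1}{514317} \approx 1.9443 \cdot 10^{-6}$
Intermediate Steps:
$D = -22$ ($D = 5 \left(\left(-4\right) 1\right) - 2 = 5 \left(-4\right) - 2 = -20 - 2 = -22$)
$Z = -22$
$\frac{1}{514339 + Z} = \frac{1}{514339 - 22} = \frac{1}{514317}$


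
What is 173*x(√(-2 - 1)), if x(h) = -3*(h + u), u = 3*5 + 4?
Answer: -9861 - 519*I*√3 ≈ -9861.0 - 898.93*I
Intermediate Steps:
u = 19 (u = 15 + 4 = 19)
x(h) = -57 - 3*h (x(h) = -3*(h + 19) = -3*(19 + h) = -57 - 3*h)
173*x(√(-2 - 1)) = 173*(-57 - 3*√(-2 - 1)) = 173*(-57 - 3*I*√3) = -9861 - 519*I*√3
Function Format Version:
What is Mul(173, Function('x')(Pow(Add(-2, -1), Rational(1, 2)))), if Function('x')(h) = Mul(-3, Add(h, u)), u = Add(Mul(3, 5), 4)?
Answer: Add(-9861, Mul(-519, I, Pow(3, Rational(1, 2)))) ≈ Add(-9861.0, Mul(-898.93, I))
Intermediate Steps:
u = 19 (u = Add(15, 4) = 19)
Function('x')(h) = Add(-57, Mul(-3, h)) (Function('x')(h) = Mul(-3, Add(h, 19)) = Mul(-3, Add(19, h)) = Add(-57, Mul(-3, h)))
Mul(173, Function('x')(Pow(Add(-2, -1), Rational(1, 2)))) = Mul(173, Add(-57, Mul(-3, Pow(Add(-2, -1), Rational(1, 2))))) = Mul(173, Add(-57, Mul(-3, Pow(-3, Rational(1, 2))))) = Mul(173, Add(-57, Mul(-3, Mul(I, Pow(3, Rational(1, 2)))))) = Mul(173, Add(-57, Mul(-3, I, Pow(3, Rational(1, 2))))) = Add(-9861, Mul(-519, I, Pow(3, Rational(1, 2))))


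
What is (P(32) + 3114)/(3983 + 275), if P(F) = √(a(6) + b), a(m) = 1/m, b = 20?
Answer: 1557/2129 + 11*√6/25548 ≈ 0.73238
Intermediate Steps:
P(F) = 11*√6/6 (P(F) = √(1/6 + 20) = √(⅙ + 20) = √(121/6) = 11*√6/6)
(P(32) + 3114)/(3983 + 275) = (11*√6/6 + 3114)/(3983 + 275) = (3114 + 11*√6/6)/4258 = (3114 + 11*√6/6)*(1/4258) = 1557/2129 + 11*√6/25548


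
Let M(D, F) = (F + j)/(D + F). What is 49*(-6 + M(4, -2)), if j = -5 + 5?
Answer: -343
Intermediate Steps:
j = 0
M(D, F) = F/(D + F) (M(D, F) = (F + 0)/(D + F) = F/(D + F))
49*(-6 + M(4, -2)) = 49*(-6 - 2/(4 - 2)) = 49*(-6 - 2/2) = 49*(-6 - 2*½) = 49*(-6 - 1) = 49*(-7) = -343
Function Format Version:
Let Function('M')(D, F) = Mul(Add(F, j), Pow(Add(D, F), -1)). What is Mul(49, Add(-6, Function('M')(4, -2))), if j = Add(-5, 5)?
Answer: -343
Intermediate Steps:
j = 0
Function('M')(D, F) = Mul(F, Pow(Add(D, F), -1)) (Function('M')(D, F) = Mul(Add(F, 0), Pow(Add(D, F), -1)) = Mul(F, Pow(Add(D, F), -1)))
Mul(49, Add(-6, Function('M')(4, -2))) = Mul(49, Add(-6, Mul(-2, Pow(Add(4, -2), -1)))) = Mul(49, Add(-6, Mul(-2, Pow(2, -1)))) = Mul(49, Add(-6, Mul(-2, Rational(1, 2)))) = Mul(49, Add(-6, -1)) = Mul(49, -7) = -343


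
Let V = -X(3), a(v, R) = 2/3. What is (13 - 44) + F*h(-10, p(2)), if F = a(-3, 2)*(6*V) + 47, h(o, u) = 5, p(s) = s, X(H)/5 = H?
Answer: -96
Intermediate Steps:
X(H) = 5*H
a(v, R) = 2/3 (a(v, R) = 2*(1/3) = 2/3)
V = -15 (V = -5*3 = -1*15 = -15)
F = -13 (F = 2*(6*(-15))/3 + 47 = (2/3)*(-90) + 47 = -60 + 47 = -13)
(13 - 44) + F*h(-10, p(2)) = (13 - 44) - 13*5 = -31 - 65 = -96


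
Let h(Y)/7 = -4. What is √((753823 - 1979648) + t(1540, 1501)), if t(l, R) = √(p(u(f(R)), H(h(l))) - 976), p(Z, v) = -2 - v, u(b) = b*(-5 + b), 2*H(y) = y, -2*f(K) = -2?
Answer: √(-1225825 + 2*I*√241) ≈ 0.01 + 1107.2*I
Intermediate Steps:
h(Y) = -28 (h(Y) = 7*(-4) = -28)
f(K) = 1 (f(K) = -½*(-2) = 1)
H(y) = y/2
t(l, R) = 2*I*√241 (t(l, R) = √((-2 - (-28)/2) - 976) = √((-2 - 1*(-14)) - 976) = √((-2 + 14) - 976) = √(12 - 976) = √(-964) = 2*I*√241)
√((753823 - 1979648) + t(1540, 1501)) = √((753823 - 1979648) + 2*I*√241) = √(-1225825 + 2*I*√241)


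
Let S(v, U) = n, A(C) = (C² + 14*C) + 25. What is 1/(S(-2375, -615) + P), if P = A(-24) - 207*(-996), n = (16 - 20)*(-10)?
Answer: 1/206477 ≈ 4.8432e-6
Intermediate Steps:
A(C) = 25 + C² + 14*C
n = 40 (n = -4*(-10) = 40)
S(v, U) = 40
P = 206437 (P = (25 + (-24)² + 14*(-24)) - 207*(-996) = (25 + 576 - 336) + 206172 = 265 + 206172 = 206437)
1/(S(-2375, -615) + P) = 1/(40 + 206437) = 1/206477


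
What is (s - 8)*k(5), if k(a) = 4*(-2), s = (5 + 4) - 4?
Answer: 24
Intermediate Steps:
s = 5 (s = 9 - 4 = 5)
k(a) = -8
(s - 8)*k(5) = (5 - 8)*(-8) = -3*(-8) = 24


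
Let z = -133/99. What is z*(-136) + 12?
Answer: 19276/99 ≈ 194.71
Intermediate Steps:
z = -133/99 (z = -133*1/99 = -133/99 ≈ -1.3434)
z*(-136) + 12 = -133/99*(-136) + 12 = 18088/99 + 12 = 19276/99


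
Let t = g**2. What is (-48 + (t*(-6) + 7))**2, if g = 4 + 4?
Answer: 180625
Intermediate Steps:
g = 8
t = 64 (t = 8**2 = 64)
(-48 + (t*(-6) + 7))**2 = (-48 + (64*(-6) + 7))**2 = (-48 + (-384 + 7))**2 = (-48 - 377)**2 = (-425)**2 = 180625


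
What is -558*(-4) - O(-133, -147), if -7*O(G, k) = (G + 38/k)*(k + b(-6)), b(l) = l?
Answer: 1764615/343 ≈ 5144.6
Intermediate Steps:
O(G, k) = -(-6 + k)*(G + 38/k)/7 (O(G, k) = -(G + 38/k)*(k - 6)/7 = -(G + 38/k)*(-6 + k)/7 = -(-6 + k)*(G + 38/k)/7)
-558*(-4) - O(-133, -147) = -558*(-4) - (228 - 1*(-147)*(38 - 6*(-133) - 133*(-147)))/(7*(-147)) = 2232 - (-1)*(228 - 1*(-147)*(38 + 798 + 19551))/(7*147) = 2232 - (-1)*(228 - 1*(-147)*20387)/(7*147) = 2232 - (-1)*(228 + 2996889)/(7*147) = 2232 - (-1)*2997117/(7*147) = 2232 - 1*(-999039/343) = 2232 + 999039/343 = 1764615/343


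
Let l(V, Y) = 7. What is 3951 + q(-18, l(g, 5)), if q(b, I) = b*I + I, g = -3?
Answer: 3832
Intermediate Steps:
q(b, I) = I + I*b (q(b, I) = I*b + I = I + I*b)
3951 + q(-18, l(g, 5)) = 3951 + 7*(1 - 18) = 3951 + 7*(-17) = 3951 - 119 = 3832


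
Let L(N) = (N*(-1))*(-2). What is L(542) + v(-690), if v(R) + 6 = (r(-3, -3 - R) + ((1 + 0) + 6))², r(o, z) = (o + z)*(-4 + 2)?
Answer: 1853399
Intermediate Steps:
L(N) = 2*N (L(N) = -N*(-2) = 2*N)
r(o, z) = -2*o - 2*z (r(o, z) = (o + z)*(-2) = -2*o - 2*z)
v(R) = -6 + (19 + 2*R)² (v(R) = -6 + ((-2*(-3) - 2*(-3 - R)) + ((1 + 0) + 6))² = -6 + ((6 + (6 + 2*R)) + (1 + 6))² = -6 + ((12 + 2*R) + 7)² = -6 + (19 + 2*R)²)
L(542) + v(-690) = 2*542 + (-6 + (19 + 2*(-690))²) = 1084 + (-6 + (19 - 1380)²) = 1084 + (-6 + (-1361)²) = 1084 + (-6 + 1852321) = 1084 + 1852315 = 1853399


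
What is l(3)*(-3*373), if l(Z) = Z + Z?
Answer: -6714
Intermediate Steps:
l(Z) = 2*Z
l(3)*(-3*373) = (2*3)*(-3*373) = 6*(-1119) = -6714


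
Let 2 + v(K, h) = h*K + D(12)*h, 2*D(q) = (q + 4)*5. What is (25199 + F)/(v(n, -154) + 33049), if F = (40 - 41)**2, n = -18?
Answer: 3600/4237 ≈ 0.84966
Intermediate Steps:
D(q) = 10 + 5*q/2 (D(q) = ((q + 4)*5)/2 = ((4 + q)*5)/2 = (20 + 5*q)/2 = 10 + 5*q/2)
v(K, h) = -2 + 40*h + K*h (v(K, h) = -2 + (h*K + (10 + (5/2)*12)*h) = -2 + (K*h + (10 + 30)*h) = -2 + (K*h + 40*h) = -2 + (40*h + K*h) = -2 + 40*h + K*h)
F = 1 (F = (-1)**2 = 1)
(25199 + F)/(v(n, -154) + 33049) = (25199 + 1)/((-2 + 40*(-154) - 18*(-154)) + 33049) = 25200/((-2 - 6160 + 2772) + 33049) = 25200/(-3390 + 33049) = 25200/29659 = 25200*(1/29659) = 3600/4237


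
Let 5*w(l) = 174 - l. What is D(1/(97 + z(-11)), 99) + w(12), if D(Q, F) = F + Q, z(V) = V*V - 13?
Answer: 26938/205 ≈ 131.40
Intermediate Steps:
z(V) = -13 + V² (z(V) = V² - 13 = -13 + V²)
w(l) = 174/5 - l/5 (w(l) = (174 - l)/5 = 174/5 - l/5)
D(1/(97 + z(-11)), 99) + w(12) = (99 + 1/(97 + (-13 + (-11)²))) + (174/5 - ⅕*12) = (99 + 1/(97 + (-13 + 121))) + (174/5 - 12/5) = (99 + 1/(97 + 108)) + 162/5 = (99 + 1/205) + 162/5 = 20296/205 + 162/5 = 26938/205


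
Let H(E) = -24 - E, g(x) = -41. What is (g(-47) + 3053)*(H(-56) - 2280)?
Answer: -6770976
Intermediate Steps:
(g(-47) + 3053)*(H(-56) - 2280) = (-41 + 3053)*((-24 - 1*(-56)) - 2280) = 3012*((-24 + 56) - 2280) = 3012*(32 - 2280) = 3012*(-2248) = -6770976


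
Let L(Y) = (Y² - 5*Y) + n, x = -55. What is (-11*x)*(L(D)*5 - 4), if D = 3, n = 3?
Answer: -11495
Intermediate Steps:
L(Y) = 3 + Y² - 5*Y (L(Y) = (Y² - 5*Y) + 3 = 3 + Y² - 5*Y)
(-11*x)*(L(D)*5 - 4) = (-11*(-55))*((3 + 3² - 5*3)*5 - 4) = 605*((3 + 9 - 15)*5 - 4) = 605*(-3*5 - 4) = 605*(-15 - 4) = 605*(-19) = -11495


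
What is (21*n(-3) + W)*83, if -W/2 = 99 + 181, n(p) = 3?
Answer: -41251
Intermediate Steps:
W = -560 (W = -2*(99 + 181) = -2*280 = -560)
(21*n(-3) + W)*83 = (21*3 - 560)*83 = (63 - 560)*83 = -497*83 = -41251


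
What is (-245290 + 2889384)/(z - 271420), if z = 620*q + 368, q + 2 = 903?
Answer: 1322047/143784 ≈ 9.1947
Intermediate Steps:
q = 901 (q = -2 + 903 = 901)
z = 558988 (z = 620*901 + 368 = 558620 + 368 = 558988)
(-245290 + 2889384)/(z - 271420) = (-245290 + 2889384)/(558988 - 271420) = 2644094/287568 = 2644094*(1/287568) = 1322047/143784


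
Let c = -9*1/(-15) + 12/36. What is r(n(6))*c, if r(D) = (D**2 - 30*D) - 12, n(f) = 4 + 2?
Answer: -728/5 ≈ -145.60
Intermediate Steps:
n(f) = 6
r(D) = -12 + D**2 - 30*D
c = 14/15 (c = -9*(-1/15) + 12*(1/36) = 3/5 + 1/3 = 14/15 ≈ 0.93333)
r(n(6))*c = (-12 + 6**2 - 30*6)*(14/15) = (-12 + 36 - 180)*(14/15) = -156*14/15 = -728/5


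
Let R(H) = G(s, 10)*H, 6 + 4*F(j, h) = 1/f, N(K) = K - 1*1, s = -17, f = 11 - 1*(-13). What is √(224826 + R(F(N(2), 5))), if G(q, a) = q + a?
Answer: √129505782/24 ≈ 474.17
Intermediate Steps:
f = 24 (f = 11 + 13 = 24)
N(K) = -1 + K (N(K) = K - 1 = -1 + K)
F(j, h) = -143/96 (F(j, h) = -3/2 + (¼)/24 = -3/2 + (¼)*(1/24) = -3/2 + 1/96 = -143/96)
G(q, a) = a + q
R(H) = -7*H (R(H) = (10 - 17)*H = -7*H)
√(224826 + R(F(N(2), 5))) = √(224826 - 7*(-143/96)) = √(224826 + 1001/96) = √(21584297/96) = √129505782/24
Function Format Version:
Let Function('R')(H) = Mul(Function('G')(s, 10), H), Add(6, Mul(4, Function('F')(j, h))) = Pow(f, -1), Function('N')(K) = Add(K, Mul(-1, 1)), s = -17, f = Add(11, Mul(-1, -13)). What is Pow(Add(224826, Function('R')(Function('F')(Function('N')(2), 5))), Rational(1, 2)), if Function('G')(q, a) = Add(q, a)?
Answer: Mul(Rational(1, 24), Pow(129505782, Rational(1, 2))) ≈ 474.17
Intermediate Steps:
f = 24 (f = Add(11, 13) = 24)
Function('N')(K) = Add(-1, K) (Function('N')(K) = Add(K, -1) = Add(-1, K))
Function('F')(j, h) = Rational(-143, 96) (Function('F')(j, h) = Add(Rational(-3, 2), Mul(Rational(1, 4), Pow(24, -1))) = Add(Rational(-3, 2), Mul(Rational(1, 4), Rational(1, 24))) = Add(Rational(-3, 2), Rational(1, 96)) = Rational(-143, 96))
Function('G')(q, a) = Add(a, q)
Function('R')(H) = Mul(-7, H) (Function('R')(H) = Mul(Add(10, -17), H) = Mul(-7, H))
Pow(Add(224826, Function('R')(Function('F')(Function('N')(2), 5))), Rational(1, 2)) = Pow(Add(224826, Mul(-7, Rational(-143, 96))), Rational(1, 2)) = Pow(Add(224826, Rational(1001, 96)), Rational(1, 2)) = Pow(Rational(21584297, 96), Rational(1, 2)) = Mul(Rational(1, 24), Pow(129505782, Rational(1, 2)))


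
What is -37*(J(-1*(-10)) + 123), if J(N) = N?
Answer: -4921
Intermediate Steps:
-37*(J(-1*(-10)) + 123) = -37*(-1*(-10) + 123) = -37*(10 + 123) = -37*133 = -4921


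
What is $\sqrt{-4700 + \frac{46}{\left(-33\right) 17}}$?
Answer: $\frac{i \sqrt{1479214506}}{561} \approx 68.557 i$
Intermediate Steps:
$\sqrt{-4700 + \frac{46}{\left(-33\right) 17}} = \sqrt{-4700 + \frac{46}{-561}} = \sqrt{-4700 + 46 \left(- \frac{1}{561}\right)} = \sqrt{-4700 - \frac{46}{561}} = \sqrt{- \frac{2636746}{561}} = \frac{i \sqrt{1479214506}}{561}$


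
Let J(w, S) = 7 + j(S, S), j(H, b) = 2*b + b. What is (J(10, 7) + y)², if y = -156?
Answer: 16384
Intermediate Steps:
j(H, b) = 3*b
J(w, S) = 7 + 3*S
(J(10, 7) + y)² = ((7 + 3*7) - 156)² = ((7 + 21) - 156)² = (28 - 156)² = (-128)² = 16384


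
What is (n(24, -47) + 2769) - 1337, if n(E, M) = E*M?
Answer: 304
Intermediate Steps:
(n(24, -47) + 2769) - 1337 = (24*(-47) + 2769) - 1337 = (-1128 + 2769) - 1337 = 1641 - 1337 = 304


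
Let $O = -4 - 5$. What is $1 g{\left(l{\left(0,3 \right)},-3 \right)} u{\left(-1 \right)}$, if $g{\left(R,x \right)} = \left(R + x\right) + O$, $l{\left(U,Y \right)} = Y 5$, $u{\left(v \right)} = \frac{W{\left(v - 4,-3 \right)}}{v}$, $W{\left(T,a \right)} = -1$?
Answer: $3$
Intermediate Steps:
$u{\left(v \right)} = - \frac{1}{v}$
$O = -9$
$l{\left(U,Y \right)} = 5 Y$
$g{\left(R,x \right)} = -9 + R + x$ ($g{\left(R,x \right)} = \left(R + x\right) - 9 = -9 + R + x$)
$1 g{\left(l{\left(0,3 \right)},-3 \right)} u{\left(-1 \right)} = 1 \left(-9 + 5 \cdot 3 - 3\right) \left(- \frac{1}{-1}\right) = 1 \left(-9 + 15 - 3\right) \left(\left(-1\right) \left(-1\right)\right) = 1 \cdot 3 \cdot 1 = 3 \cdot 1 = 3$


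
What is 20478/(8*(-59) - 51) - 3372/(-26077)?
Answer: -532241250/13638271 ≈ -39.026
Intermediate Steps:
20478/(8*(-59) - 51) - 3372/(-26077) = 20478/(-472 - 51) - 3372*(-1/26077) = 20478/(-523) + 3372/26077 = 20478*(-1/523) + 3372/26077 = -20478/523 + 3372/26077 = -532241250/13638271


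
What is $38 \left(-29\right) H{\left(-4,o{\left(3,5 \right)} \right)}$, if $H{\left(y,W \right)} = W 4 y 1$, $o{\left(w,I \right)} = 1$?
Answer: $17632$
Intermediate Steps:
$H{\left(y,W \right)} = 4 W y$ ($H{\left(y,W \right)} = 4 W y 1 = 4 W y$)
$38 \left(-29\right) H{\left(-4,o{\left(3,5 \right)} \right)} = 38 \left(-29\right) 4 \cdot 1 \left(-4\right) = \left(-1102\right) \left(-16\right) = 17632$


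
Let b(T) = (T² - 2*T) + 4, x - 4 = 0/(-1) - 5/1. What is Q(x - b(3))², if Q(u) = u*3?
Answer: 576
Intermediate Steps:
x = -1 (x = 4 + (0/(-1) - 5/1) = 4 + (0*(-1) - 5*1) = 4 + (0 - 5) = 4 - 5 = -1)
b(T) = 4 + T² - 2*T
Q(u) = 3*u
Q(x - b(3))² = (3*(-1 - (4 + 3² - 2*3)))² = (3*(-1 - (4 + 9 - 6)))² = (3*(-1 - 1*7))² = (3*(-1 - 7))² = (3*(-8))² = (-24)² = 576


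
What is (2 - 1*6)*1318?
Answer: -5272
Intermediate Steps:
(2 - 1*6)*1318 = (2 - 6)*1318 = -4*1318 = -5272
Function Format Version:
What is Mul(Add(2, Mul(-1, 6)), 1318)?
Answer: -5272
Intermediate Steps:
Mul(Add(2, Mul(-1, 6)), 1318) = Mul(Add(2, -6), 1318) = Mul(-4, 1318) = -5272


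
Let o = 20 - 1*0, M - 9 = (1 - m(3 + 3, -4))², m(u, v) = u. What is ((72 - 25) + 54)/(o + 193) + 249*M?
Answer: 1803359/213 ≈ 8466.5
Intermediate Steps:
M = 34 (M = 9 + (1 - (3 + 3))² = 9 + (1 - 1*6)² = 9 + (1 - 6)² = 9 + (-5)² = 9 + 25 = 34)
o = 20 (o = 20 + 0 = 20)
((72 - 25) + 54)/(o + 193) + 249*M = ((72 - 25) + 54)/(20 + 193) + 249*34 = (47 + 54)/213 + 8466 = 101*(1/213) + 8466 = 101/213 + 8466 = 1803359/213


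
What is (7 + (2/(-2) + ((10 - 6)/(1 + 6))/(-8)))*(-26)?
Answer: -1079/7 ≈ -154.14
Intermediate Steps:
(7 + (2/(-2) + ((10 - 6)/(1 + 6))/(-8)))*(-26) = (7 + (2*(-½) + (4/7)*(-⅛)))*(-26) = (7 + (-1 + (4*(⅐))*(-⅛)))*(-26) = (7 + (-1 + (4/7)*(-⅛)))*(-26) = (7 + (-1 - 1/14))*(-26) = (7 - 15/14)*(-26) = (83/14)*(-26) = -1079/7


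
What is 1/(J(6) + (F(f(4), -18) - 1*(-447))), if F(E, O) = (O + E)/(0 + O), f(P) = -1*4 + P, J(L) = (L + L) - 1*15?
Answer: 1/445 ≈ 0.0022472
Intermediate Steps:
J(L) = -15 + 2*L (J(L) = 2*L - 15 = -15 + 2*L)
f(P) = -4 + P
F(E, O) = (E + O)/O
1/(J(6) + (F(f(4), -18) - 1*(-447))) = 1/((-15 + 2*6) + (((-4 + 4) - 18)/(-18) - 1*(-447))) = 1/((-15 + 12) + (-(0 - 18)/18 + 447)) = 1/(-3 + (-1/18*(-18) + 447)) = 1/(-3 + (1 + 447)) = 1/(-3 + 448) = 1/445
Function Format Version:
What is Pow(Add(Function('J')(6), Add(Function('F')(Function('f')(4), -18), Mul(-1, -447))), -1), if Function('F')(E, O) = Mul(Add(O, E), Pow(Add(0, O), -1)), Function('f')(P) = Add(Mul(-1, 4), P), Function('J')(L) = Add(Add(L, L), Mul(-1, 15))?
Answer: Rational(1, 445) ≈ 0.0022472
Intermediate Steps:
Function('J')(L) = Add(-15, Mul(2, L)) (Function('J')(L) = Add(Mul(2, L), -15) = Add(-15, Mul(2, L)))
Function('f')(P) = Add(-4, P)
Function('F')(E, O) = Mul(Pow(O, -1), Add(E, O)) (Function('F')(E, O) = Mul(Add(E, O), Pow(O, -1)) = Mul(Pow(O, -1), Add(E, O)))
Pow(Add(Function('J')(6), Add(Function('F')(Function('f')(4), -18), Mul(-1, -447))), -1) = Pow(Add(Add(-15, Mul(2, 6)), Add(Mul(Pow(-18, -1), Add(Add(-4, 4), -18)), Mul(-1, -447))), -1) = Pow(Add(Add(-15, 12), Add(Mul(Rational(-1, 18), Add(0, -18)), 447)), -1) = Pow(Add(-3, Add(Mul(Rational(-1, 18), -18), 447)), -1) = Pow(Add(-3, Add(1, 447)), -1) = Pow(Add(-3, 448), -1) = Pow(445, -1) = Rational(1, 445)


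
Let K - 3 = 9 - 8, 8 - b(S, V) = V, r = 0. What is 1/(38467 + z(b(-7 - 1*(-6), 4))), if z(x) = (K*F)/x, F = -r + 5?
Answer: 1/38472 ≈ 2.5993e-5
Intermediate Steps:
b(S, V) = 8 - V
F = 5 (F = -1*0 + 5 = 0 + 5 = 5)
K = 4 (K = 3 + (9 - 8) = 3 + 1 = 4)
z(x) = 20/x (z(x) = (4*5)/x = 20/x)
1/(38467 + z(b(-7 - 1*(-6), 4))) = 1/(38467 + 20/(8 - 1*4)) = 1/(38467 + 20/(8 - 4)) = 1/(38467 + 20/4) = 1/(38467 + 20*(¼)) = 1/(38467 + 5) = 1/38472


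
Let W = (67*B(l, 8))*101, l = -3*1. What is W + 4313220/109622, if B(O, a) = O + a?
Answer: 1856686795/54811 ≈ 33874.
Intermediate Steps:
l = -3
W = 33835 (W = (67*(-3 + 8))*101 = (67*5)*101 = 335*101 = 33835)
W + 4313220/109622 = 33835 + 4313220/109622 = 33835 + 4313220*(1/109622) = 33835 + 2156610/54811 = 1856686795/54811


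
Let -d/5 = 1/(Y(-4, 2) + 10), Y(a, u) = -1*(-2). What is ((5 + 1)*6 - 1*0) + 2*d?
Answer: 211/6 ≈ 35.167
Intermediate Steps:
Y(a, u) = 2
d = -5/12 (d = -5/(2 + 10) = -5/12 ≈ -0.41667)
((5 + 1)*6 - 1*0) + 2*d = ((5 + 1)*6 - 1*0) + 2*(-5/12) = (6*6 + 0) - ⅚ = (36 + 0) - ⅚ = 36 - ⅚ = 211/6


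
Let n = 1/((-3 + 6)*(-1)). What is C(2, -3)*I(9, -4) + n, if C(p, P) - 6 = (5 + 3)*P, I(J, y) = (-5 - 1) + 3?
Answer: 161/3 ≈ 53.667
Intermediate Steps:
I(J, y) = -3 (I(J, y) = -6 + 3 = -3)
C(p, P) = 6 + 8*P (C(p, P) = 6 + (5 + 3)*P = 6 + 8*P)
n = -1/3 (n = 1/(3*(-1)) = 1/(-3) = -1/3 ≈ -0.33333)
C(2, -3)*I(9, -4) + n = (6 + 8*(-3))*(-3) - 1/3 = (6 - 24)*(-3) - 1/3 = -18*(-3) - 1/3 = 54 - 1/3 = 161/3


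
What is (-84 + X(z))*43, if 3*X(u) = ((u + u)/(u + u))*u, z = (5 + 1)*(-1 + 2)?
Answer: -3526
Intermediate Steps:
z = 6 (z = 6*1 = 6)
X(u) = u/3 (X(u) = (((u + u)/(u + u))*u)/3 = (((2*u)/((2*u)))*u)/3 = (((2*u)*(1/(2*u)))*u)/3 = (1*u)/3 = u/3)
(-84 + X(z))*43 = (-84 + (1/3)*6)*43 = (-84 + 2)*43 = -82*43 = -3526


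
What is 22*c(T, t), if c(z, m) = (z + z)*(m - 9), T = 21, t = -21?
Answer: -27720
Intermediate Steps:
c(z, m) = 2*z*(-9 + m) (c(z, m) = (2*z)*(-9 + m) = 2*z*(-9 + m))
22*c(T, t) = 22*(2*21*(-9 - 21)) = 22*(2*21*(-30)) = 22*(-1260) = -27720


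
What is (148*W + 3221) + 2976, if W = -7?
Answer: 5161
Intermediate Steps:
(148*W + 3221) + 2976 = (148*(-7) + 3221) + 2976 = (-1036 + 3221) + 2976 = 2185 + 2976 = 5161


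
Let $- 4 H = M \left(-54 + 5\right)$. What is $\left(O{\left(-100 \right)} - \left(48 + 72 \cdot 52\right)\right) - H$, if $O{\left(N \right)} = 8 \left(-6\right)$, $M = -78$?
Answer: $- \frac{5769}{2} \approx -2884.5$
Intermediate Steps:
$O{\left(N \right)} = -48$
$H = - \frac{1911}{2}$ ($H = - \frac{\left(-78\right) \left(-54 + 5\right)}{4} = - \frac{\left(-78\right) \left(-49\right)}{4} = \left(- \frac{1}{4}\right) 3822 = - \frac{1911}{2} \approx -955.5$)
$\left(O{\left(-100 \right)} - \left(48 + 72 \cdot 52\right)\right) - H = \left(-48 - \left(48 + 72 \cdot 52\right)\right) - - \frac{1911}{2} = \left(-48 - \left(48 + 3744\right)\right) + \frac{1911}{2} = \left(-48 - 3792\right) + \frac{1911}{2} = -3840 + \frac{1911}{2} = - \frac{5769}{2}$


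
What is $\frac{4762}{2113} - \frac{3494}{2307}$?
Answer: $\frac{3603112}{4874691} \approx 0.73915$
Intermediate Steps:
$\frac{4762}{2113} - \frac{3494}{2307} = \frac{3603112}{4874691}$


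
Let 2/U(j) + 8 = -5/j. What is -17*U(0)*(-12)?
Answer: 0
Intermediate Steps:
U(j) = 2/(-8 - 5/j)
-17*U(0)*(-12) = -(-34)*0/(5 + 8*0)*(-12) = -(-34)*0/(5 + 0)*(-12) = -(-34)*0/5*(-12) = -17*0*(-12) = 0*(-12) = 0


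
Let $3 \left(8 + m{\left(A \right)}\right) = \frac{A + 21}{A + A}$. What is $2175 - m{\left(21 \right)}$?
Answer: $\frac{6548}{3} \approx 2182.7$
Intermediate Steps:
$m{\left(A \right)} = -8 + \frac{21 + A}{6 A}$ ($m{\left(A \right)} = -8 + \frac{\left(A + 21\right) \frac{1}{A + A}}{3} = -8 + \frac{\left(21 + A\right) \frac{1}{2 A}}{3} = -8 + \frac{\frac{1}{2} \frac{1}{A} \left(21 + A\right)}{3} = -8 + \frac{21 + A}{6 A}$)
$2175 - m{\left(21 \right)} = 2175 - \frac{21 - 987}{6 \cdot 21} = 2175 - \frac{1}{6} \cdot \frac{1}{21} \left(21 - 987\right) = 2175 - \frac{1}{6} \cdot \frac{1}{21} \left(-966\right) = 2175 - - \frac{23}{3} = 2175 + \frac{23}{3} = \frac{6548}{3}$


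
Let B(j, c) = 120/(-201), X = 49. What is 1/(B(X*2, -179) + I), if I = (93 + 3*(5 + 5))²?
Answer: 67/1013603 ≈ 6.6101e-5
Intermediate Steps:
I = 15129 (I = (93 + 3*10)² = (93 + 30)² = 123² = 15129)
B(j, c) = -40/67 (B(j, c) = 120*(-1/201) = -40/67)
1/(B(X*2, -179) + I) = 1/(-40/67 + 15129) = 1/(1013603/67) = 67/1013603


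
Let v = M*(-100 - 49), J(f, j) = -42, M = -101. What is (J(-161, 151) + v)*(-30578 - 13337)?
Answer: -659032405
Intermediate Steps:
v = 15049 (v = -101*(-100 - 49) = -101*(-149) = 15049)
(J(-161, 151) + v)*(-30578 - 13337) = (-42 + 15049)*(-30578 - 13337) = 15007*(-43915) = -659032405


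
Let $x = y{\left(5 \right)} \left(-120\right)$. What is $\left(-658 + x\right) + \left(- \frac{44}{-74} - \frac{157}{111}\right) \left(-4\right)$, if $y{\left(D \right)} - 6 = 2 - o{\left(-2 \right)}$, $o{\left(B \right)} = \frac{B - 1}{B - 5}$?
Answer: $- \frac{1214678}{777} \approx -1563.3$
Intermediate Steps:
$o{\left(B \right)} = \frac{-1 + B}{-5 + B}$
$y{\left(D \right)} = \frac{53}{7}$ ($y{\left(D \right)} = 6 + \left(2 - \frac{-1 - 2}{-5 - 2}\right) = 6 + \left(2 - \frac{1}{-7} \left(-3\right)\right) = 6 + \left(2 - \left(- \frac{1}{7}\right) \left(-3\right)\right) = 6 + \left(2 - \frac{3}{7}\right) = 6 + \frac{11}{7} = \frac{53}{7}$)
$x = - \frac{6360}{7}$ ($x = \frac{53}{7} \left(-120\right) = - \frac{6360}{7} \approx -908.57$)
$\left(-658 + x\right) + \left(- \frac{44}{-74} - \frac{157}{111}\right) \left(-4\right) = \left(-658 - \frac{6360}{7}\right) + \left(- \frac{44}{-74} - \frac{157}{111}\right) \left(-4\right) = - \frac{10966}{7} + \left(\left(-44\right) \left(- \frac{1}{74}\right) - \frac{157}{111}\right) \left(-4\right) = - \frac{10966}{7} + \left(\frac{22}{37} - \frac{157}{111}\right) \left(-4\right) = - \frac{10966}{7} - - \frac{364}{111} = - \frac{10966}{7} + \frac{364}{111} = - \frac{1214678}{777}$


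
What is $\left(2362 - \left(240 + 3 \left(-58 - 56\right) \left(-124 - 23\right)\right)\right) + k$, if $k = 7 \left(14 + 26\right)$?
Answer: $-47872$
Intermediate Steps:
$k = 280$ ($k = 7 \cdot 40 = 280$)
$\left(2362 - \left(240 + 3 \left(-58 - 56\right) \left(-124 - 23\right)\right)\right) + k = \left(2362 - \left(240 + 3 \left(-58 - 56\right) \left(-124 - 23\right)\right)\right) + 280 = \left(2362 - \left(240 + 3 \left(\left(-114\right) \left(-147\right)\right)\right)\right) + 280 = \left(2362 - 50514\right) + 280 = -48152 + 280 = -47872$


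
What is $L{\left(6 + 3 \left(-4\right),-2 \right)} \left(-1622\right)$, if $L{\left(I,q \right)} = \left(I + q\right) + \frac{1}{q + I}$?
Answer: $\frac{52715}{4} \approx 13179.0$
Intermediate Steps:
$L{\left(I,q \right)} = I + q + \frac{1}{I + q}$ ($L{\left(I,q \right)} = \left(I + q\right) + \frac{1}{I + q} = I + q + \frac{1}{I + q}$)
$L{\left(6 + 3 \left(-4\right),-2 \right)} \left(-1622\right) = \frac{1 + \left(6 + 3 \left(-4\right)\right)^{2} + \left(-2\right)^{2} + 2 \left(6 + 3 \left(-4\right)\right) \left(-2\right)}{\left(6 + 3 \left(-4\right)\right) - 2} \left(-1622\right) = \frac{1 + \left(6 - 12\right)^{2} + 4 + 2 \left(6 - 12\right) \left(-2\right)}{\left(6 - 12\right) - 2} \left(-1622\right) = \frac{1 + \left(-6\right)^{2} + 4 + 2 \left(-6\right) \left(-2\right)}{-6 - 2} \left(-1622\right) = \frac{1 + 36 + 4 + 24}{-8} \left(-1622\right) = \left(- \frac{1}{8}\right) 65 \left(-1622\right) = \left(- \frac{65}{8}\right) \left(-1622\right) = \frac{52715}{4}$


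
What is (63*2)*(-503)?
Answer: -63378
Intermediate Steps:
(63*2)*(-503) = 126*(-503) = -63378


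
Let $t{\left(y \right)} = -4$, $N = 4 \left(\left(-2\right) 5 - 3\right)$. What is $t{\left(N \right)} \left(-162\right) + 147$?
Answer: $795$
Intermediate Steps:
$N = -52$ ($N = 4 \left(-10 - 3\right) = 4 \left(-13\right) = -52$)
$t{\left(N \right)} \left(-162\right) + 147 = \left(-4\right) \left(-162\right) + 147 = 648 + 147 = 795$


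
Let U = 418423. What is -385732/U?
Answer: -385732/418423 ≈ -0.92187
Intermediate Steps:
-385732/U = -385732/418423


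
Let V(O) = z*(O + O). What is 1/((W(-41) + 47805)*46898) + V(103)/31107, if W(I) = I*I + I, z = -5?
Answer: -2388437727193/72133139172270 ≈ -0.033112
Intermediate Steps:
W(I) = I + I² (W(I) = I² + I = I + I²)
V(O) = -10*O (V(O) = -5*(O + O) = -10*O)
1/((W(-41) + 47805)*46898) + V(103)/31107 = 1/((-41*(1 - 41) + 47805)*46898) - 10*103/31107 = (1/46898)/(-41*(-40) + 47805) - 1030*1/31107 = (1/46898)/(1640 + 47805) - 1030/31107 = (1/46898)/49445 - 1030/31107 = (1/49445)*(1/46898) - 1030/31107 = 1/2318871610 - 1030/31107 = -2388437727193/72133139172270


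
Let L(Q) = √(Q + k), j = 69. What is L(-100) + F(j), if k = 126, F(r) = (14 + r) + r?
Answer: 152 + √26 ≈ 157.10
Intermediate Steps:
F(r) = 14 + 2*r
L(Q) = √(126 + Q) (L(Q) = √(Q + 126) = √(126 + Q))
L(-100) + F(j) = √(126 - 100) + (14 + 2*69) = √26 + (14 + 138) = √26 + 152 = 152 + √26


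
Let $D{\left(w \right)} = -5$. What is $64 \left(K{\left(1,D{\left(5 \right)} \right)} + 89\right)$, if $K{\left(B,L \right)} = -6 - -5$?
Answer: $5632$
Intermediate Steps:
$K{\left(B,L \right)} = -1$ ($K{\left(B,L \right)} = -6 + 5 = -1$)
$64 \left(K{\left(1,D{\left(5 \right)} \right)} + 89\right) = 64 \left(-1 + 89\right) = 64 \cdot 88 = 5632$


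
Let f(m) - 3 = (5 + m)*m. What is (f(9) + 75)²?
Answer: 41616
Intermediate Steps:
f(m) = 3 + m*(5 + m) (f(m) = 3 + (5 + m)*m = 3 + m*(5 + m))
(f(9) + 75)² = ((3 + 9² + 5*9) + 75)² = ((3 + 81 + 45) + 75)² = (129 + 75)² = 204² = 41616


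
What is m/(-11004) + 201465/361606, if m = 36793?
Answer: -791974907/284222316 ≈ -2.7865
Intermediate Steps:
m/(-11004) + 201465/361606 = 36793/(-11004) + 201465/361606 = 36793*(-1/11004) + 201465*(1/361606) = -36793/11004 + 201465/361606 = -791974907/284222316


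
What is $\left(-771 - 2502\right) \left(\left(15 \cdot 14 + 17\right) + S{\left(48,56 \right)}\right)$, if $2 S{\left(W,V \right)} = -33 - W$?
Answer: $- \frac{1220829}{2} \approx -6.1041 \cdot 10^{5}$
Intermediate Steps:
$S{\left(W,V \right)} = - \frac{33}{2} - \frac{W}{2}$ ($S{\left(W,V \right)} = \frac{-33 - W}{2} = - \frac{33}{2} - \frac{W}{2}$)
$\left(-771 - 2502\right) \left(\left(15 \cdot 14 + 17\right) + S{\left(48,56 \right)}\right) = \left(-771 - 2502\right) \left(\left(15 \cdot 14 + 17\right) - \frac{81}{2}\right) = - 3273 \left(\left(210 + 17\right) - \frac{81}{2}\right) = - 3273 \left(227 - \frac{81}{2}\right) = \left(-3273\right) \frac{373}{2} = - \frac{1220829}{2}$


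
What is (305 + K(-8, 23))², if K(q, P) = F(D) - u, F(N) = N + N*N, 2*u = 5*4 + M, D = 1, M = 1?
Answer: 351649/4 ≈ 87912.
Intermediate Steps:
u = 21/2 (u = (5*4 + 1)/2 = (20 + 1)/2 = (½)*21 = 21/2 ≈ 10.500)
F(N) = N + N²
K(q, P) = -17/2 (K(q, P) = 1*(1 + 1) - 1*21/2 = 1*2 - 21/2 = 2 - 21/2 = -17/2)
(305 + K(-8, 23))² = (305 - 17/2)² = (593/2)² = 351649/4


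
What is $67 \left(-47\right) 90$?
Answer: $-283410$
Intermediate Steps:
$67 \left(-47\right) 90 = \left(-3149\right) 90 = -283410$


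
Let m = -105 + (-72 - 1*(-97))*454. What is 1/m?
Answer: 1/11245 ≈ 8.8928e-5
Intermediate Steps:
m = 11245 (m = -105 + (-72 + 97)*454 = -105 + 25*454 = -105 + 11350 = 11245)
1/m = 1/11245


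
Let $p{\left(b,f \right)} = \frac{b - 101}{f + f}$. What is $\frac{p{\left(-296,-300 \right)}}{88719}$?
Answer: $\frac{397}{53231400} \approx 7.458 \cdot 10^{-6}$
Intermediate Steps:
$p{\left(b,f \right)} = \frac{-101 + b}{2 f}$
$\frac{p{\left(-296,-300 \right)}}{88719} = \frac{\frac{1}{2} \frac{1}{-300} \left(-101 - 296\right)}{88719} = \frac{1}{2} \left(- \frac{1}{300}\right) \left(-397\right) \frac{1}{88719} = \frac{397}{600} \cdot \frac{1}{88719} = \frac{397}{53231400}$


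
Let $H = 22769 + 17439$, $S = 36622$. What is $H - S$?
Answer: $3586$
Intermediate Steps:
$H = 40208$
$H - S = 40208 - 36622 = 3586$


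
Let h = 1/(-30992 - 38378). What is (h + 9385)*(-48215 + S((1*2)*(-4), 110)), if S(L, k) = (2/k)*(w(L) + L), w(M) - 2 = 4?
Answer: -1726438685269323/3815350 ≈ -4.5250e+8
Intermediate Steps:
w(M) = 6 (w(M) = 2 + 4 = 6)
h = -1/69370 (h = 1/(-69370) = -1/69370 ≈ -1.4415e-5)
S(L, k) = 2*(6 + L)/k (S(L, k) = (2/k)*(6 + L) = 2*(6 + L)/k)
(h + 9385)*(-48215 + S((1*2)*(-4), 110)) = (-1/69370 + 9385)*(-48215 + 2*(6 + (1*2)*(-4))/110) = 651037449*(-48215 + 2*(1/110)*(6 + 2*(-4)))/69370 = 651037449*(-48215 + 2*(1/110)*(6 - 8))/69370 = 651037449*(-48215 + 2*(1/110)*(-2))/69370 = 651037449*(-48215 - 2/55)/69370 = (651037449/69370)*(-2651827/55) = -1726438685269323/3815350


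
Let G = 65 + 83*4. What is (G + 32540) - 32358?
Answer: 579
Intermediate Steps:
G = 397 (G = 65 + 332 = 397)
(G + 32540) - 32358 = (397 + 32540) - 32358 = 32937 - 32358 = 579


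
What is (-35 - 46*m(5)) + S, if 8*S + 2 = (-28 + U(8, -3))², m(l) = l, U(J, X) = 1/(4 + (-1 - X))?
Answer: -48503/288 ≈ -168.41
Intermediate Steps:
U(J, X) = 1/(3 - X)
S = 27817/288 (S = -¼ + (-28 - 1/(-3 - 3))²/8 = -¼ + (-28 - 1/(-6))²/8 = -¼ + (-28 - 1*(-⅙))²/8 = -¼ + (-28 + ⅙)²/8 = -¼ + (-167/6)²/8 = -¼ + (⅛)*(27889/36) = -¼ + 27889/288 = 27817/288 ≈ 96.587)
(-35 - 46*m(5)) + S = (-35 - 46*5) + 27817/288 = (-35 - 230) + 27817/288 = -265 + 27817/288 = -48503/288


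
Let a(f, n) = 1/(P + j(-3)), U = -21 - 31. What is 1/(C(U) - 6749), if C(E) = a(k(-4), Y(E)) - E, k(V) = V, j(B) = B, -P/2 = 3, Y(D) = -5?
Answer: -9/60274 ≈ -0.00014932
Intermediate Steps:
P = -6 (P = -2*3 = -6)
U = -52
a(f, n) = -⅑ (a(f, n) = 1/(-6 - 3) = 1/(-9) = -⅑)
C(E) = -⅑ - E
1/(C(U) - 6749) = 1/((-⅑ - 1*(-52)) - 6749) = 1/((-⅑ + 52) - 6749) = 1/(467/9 - 6749) = 1/(-60274/9) = -9/60274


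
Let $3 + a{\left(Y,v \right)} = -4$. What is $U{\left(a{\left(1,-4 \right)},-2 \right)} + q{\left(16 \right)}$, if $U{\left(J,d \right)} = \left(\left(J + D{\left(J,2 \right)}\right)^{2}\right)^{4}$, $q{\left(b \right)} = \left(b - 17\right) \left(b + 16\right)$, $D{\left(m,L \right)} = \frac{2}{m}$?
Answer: $\frac{45767760096769}{5764801} \approx 7.9392 \cdot 10^{6}$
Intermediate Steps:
$a{\left(Y,v \right)} = -7$ ($a{\left(Y,v \right)} = -3 - 4 = -7$)
$q{\left(b \right)} = \left(-17 + b\right) \left(16 + b\right)$
$U{\left(J,d \right)} = \left(J + \frac{2}{J}\right)^{8}$ ($U{\left(J,d \right)} = \left(\left(J + \frac{2}{J}\right)^{2}\right)^{4} = \left(J + \frac{2}{J}\right)^{8}$)
$U{\left(a{\left(1,-4 \right)},-2 \right)} + q{\left(16 \right)} = \frac{\left(2 + \left(-7\right)^{2}\right)^{8}}{5764801} - \left(288 - 256\right) = \frac{\left(2 + 49\right)^{8}}{5764801} - 32 = \frac{51^{8}}{5764801} - 32 = \frac{1}{5764801} \cdot 45767944570401 - 32 = \frac{45767944570401}{5764801} - 32 = \frac{45767760096769}{5764801}$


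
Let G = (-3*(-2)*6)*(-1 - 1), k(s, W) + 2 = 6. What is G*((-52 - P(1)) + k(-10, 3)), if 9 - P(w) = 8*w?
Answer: 3528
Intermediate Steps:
k(s, W) = 4 (k(s, W) = -2 + 6 = 4)
P(w) = 9 - 8*w
G = -72 (G = (6*6)*(-2) = 36*(-2) = -72)
G*((-52 - P(1)) + k(-10, 3)) = -72*((-52 - (9 - 8*1)) + 4) = -72*((-52 - (9 - 8)) + 4) = -72*((-52 - 1*1) + 4) = -72*((-52 - 1) + 4) = -72*(-53 + 4) = -72*(-49) = 3528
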